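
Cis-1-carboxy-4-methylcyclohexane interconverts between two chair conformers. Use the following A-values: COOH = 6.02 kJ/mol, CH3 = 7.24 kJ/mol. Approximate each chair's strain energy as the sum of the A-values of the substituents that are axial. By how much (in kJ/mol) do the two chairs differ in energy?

C1 and C4 have opposite parity, so for the cis isomer the two substituents are one axial and one equatorial in each chair.
Chair I (carboxyl axial, methyl equatorial): E = 6.02 kJ/mol.
Chair II (carboxyl equatorial, methyl axial): E = 7.24 kJ/mol.
ΔE = 7.24 − 6.02 = 1.22 kJ/mol; chair I is more stable.

1.22 kJ/mol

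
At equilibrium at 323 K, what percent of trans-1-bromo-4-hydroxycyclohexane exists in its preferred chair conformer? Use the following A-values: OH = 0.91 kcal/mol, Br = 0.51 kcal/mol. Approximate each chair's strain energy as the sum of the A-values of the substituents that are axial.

90.1%

C1 and C4 have opposite parity, so for the trans isomer the two substituents are e,e in one chair and a,a in the other.
Chair I (hydroxyl axial, bromo axial): E = 1.42 kcal/mol; chair II (hydroxyl equatorial, bromo equatorial): E = 0.00 kcal/mol.
ΔG = 1.42 kcal/mol between the two chairs.
K = exp(ΔG/RT) with R = 1.987×10⁻³ kcal mol⁻¹ K⁻¹ and T = 323 K gives K ≈ 9.14.
Fraction in the lower-energy chair = K/(K+1) = 90.1%.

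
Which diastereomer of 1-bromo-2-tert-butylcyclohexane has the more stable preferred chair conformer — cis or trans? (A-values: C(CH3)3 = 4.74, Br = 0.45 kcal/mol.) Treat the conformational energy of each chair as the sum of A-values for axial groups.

At 1,2 positions (parity opposite): cis → (a,e or e,a); trans → (e,e or a,a).
Best chair for cis: E = 0.45 kcal/mol; best chair for trans: E = 0.00 kcal/mol.
The trans isomer is lower by 0.45 kcal/mol.

trans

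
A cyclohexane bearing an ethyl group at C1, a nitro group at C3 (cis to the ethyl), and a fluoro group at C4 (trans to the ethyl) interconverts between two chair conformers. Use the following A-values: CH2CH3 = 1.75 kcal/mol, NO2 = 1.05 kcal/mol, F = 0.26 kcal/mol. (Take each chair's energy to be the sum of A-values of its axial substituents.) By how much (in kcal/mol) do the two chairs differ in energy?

3.06 kcal/mol

Chair I (ethyl axial, nitro axial, fluoro axial): E = 3.06 kcal/mol.
Chair II (ethyl equatorial, nitro equatorial, fluoro equatorial): E = 0.00 kcal/mol.
ΔE = 3.06 − 0.00 = 3.06 kcal/mol; chair II is more stable.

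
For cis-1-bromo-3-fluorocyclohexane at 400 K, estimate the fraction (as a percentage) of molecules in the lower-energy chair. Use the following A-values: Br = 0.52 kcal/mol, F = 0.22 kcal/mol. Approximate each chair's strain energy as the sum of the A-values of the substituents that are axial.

71.7%

C1 and C3 have the same parity, so for the cis isomer the two substituents are e,e in one chair and a,a in the other.
Chair I (bromo axial, fluoro axial): E = 0.74 kcal/mol; chair II (bromo equatorial, fluoro equatorial): E = 0.00 kcal/mol.
ΔG = 0.74 kcal/mol between the two chairs.
K = exp(ΔG/RT) with R = 1.987×10⁻³ kcal mol⁻¹ K⁻¹ and T = 400 K gives K ≈ 2.54.
Fraction in the lower-energy chair = K/(K+1) = 71.7%.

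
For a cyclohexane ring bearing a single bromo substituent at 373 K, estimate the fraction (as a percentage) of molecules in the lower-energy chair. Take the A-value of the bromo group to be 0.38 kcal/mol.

One chair has the bromo group axial (E = 0.38 kcal/mol) and the other has it equatorial (E = 0).
ΔG = 0.38 kcal/mol between the two chairs.
K = exp(ΔG/RT) with R = 1.987×10⁻³ kcal mol⁻¹ K⁻¹ and T = 373 K gives K ≈ 1.67.
Fraction in the lower-energy chair = K/(K+1) = 62.5%.

62.5%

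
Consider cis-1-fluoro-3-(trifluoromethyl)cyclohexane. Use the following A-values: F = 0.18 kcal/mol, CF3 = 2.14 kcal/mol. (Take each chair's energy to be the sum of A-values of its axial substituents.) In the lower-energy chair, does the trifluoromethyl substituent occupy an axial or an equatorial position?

equatorial

C1 and C3 have the same parity, so for the cis isomer the two substituents are e,e in one chair and a,a in the other.
Chair I (fluoro axial, trifluoromethyl axial): E = 2.32 kcal/mol.
Chair II (fluoro equatorial, trifluoromethyl equatorial): E = 0.00 kcal/mol.
Chair II is the more stable (lower-energy) conformer, and in that chair the trifluoromethyl group is equatorial.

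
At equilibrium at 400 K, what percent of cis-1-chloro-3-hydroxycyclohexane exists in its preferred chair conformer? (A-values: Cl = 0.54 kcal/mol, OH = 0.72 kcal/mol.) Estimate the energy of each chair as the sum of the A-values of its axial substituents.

C1 and C3 have the same parity, so for the cis isomer the two substituents are e,e in one chair and a,a in the other.
Chair I (chloro axial, hydroxyl axial): E = 1.26 kcal/mol; chair II (chloro equatorial, hydroxyl equatorial): E = 0.00 kcal/mol.
ΔG = 1.26 kcal/mol between the two chairs.
K = exp(ΔG/RT) with R = 1.987×10⁻³ kcal mol⁻¹ K⁻¹ and T = 400 K gives K ≈ 4.88.
Fraction in the lower-energy chair = K/(K+1) = 83.0%.

83.0%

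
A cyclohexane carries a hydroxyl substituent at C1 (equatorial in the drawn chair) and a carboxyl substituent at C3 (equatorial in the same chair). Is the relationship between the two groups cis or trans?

C1 and C3 have the same parity, so their axial bonds point in the same direction.
With same-parity carbons, two substituents on the same face are both axial or both equatorial; opposite faces give one of each.
Here the groups are equatorial/equatorial → same face → cis.

cis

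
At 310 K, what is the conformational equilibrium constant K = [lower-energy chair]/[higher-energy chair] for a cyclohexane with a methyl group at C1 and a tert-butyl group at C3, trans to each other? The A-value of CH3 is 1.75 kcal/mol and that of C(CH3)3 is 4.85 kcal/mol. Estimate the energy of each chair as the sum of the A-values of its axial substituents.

C1 and C3 have the same parity, so for the trans isomer the two substituents are one axial and one equatorial in each chair.
Chair I (methyl axial, tert-butyl equatorial): E = 1.75 kcal/mol; chair II (methyl equatorial, tert-butyl axial): E = 4.85 kcal/mol.
ΔG = 3.10 kcal/mol between the two chairs.
K = exp(ΔG/RT) with R = 1.987×10⁻³ kcal mol⁻¹ K⁻¹ and T = 310 K gives K ≈ 153.

K ≈ 153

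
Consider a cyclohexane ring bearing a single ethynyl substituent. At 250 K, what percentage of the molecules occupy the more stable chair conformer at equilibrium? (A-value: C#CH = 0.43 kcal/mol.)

70.4%

One chair has the ethynyl group axial (E = 0.43 kcal/mol) and the other has it equatorial (E = 0).
ΔG = 0.43 kcal/mol between the two chairs.
K = exp(ΔG/RT) with R = 1.987×10⁻³ kcal mol⁻¹ K⁻¹ and T = 250 K gives K ≈ 2.38.
Fraction in the lower-energy chair = K/(K+1) = 70.4%.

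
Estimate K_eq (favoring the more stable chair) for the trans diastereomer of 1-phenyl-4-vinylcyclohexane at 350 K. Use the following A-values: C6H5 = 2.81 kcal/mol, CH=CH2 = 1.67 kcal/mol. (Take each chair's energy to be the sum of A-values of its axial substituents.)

C1 and C4 have opposite parity, so for the trans isomer the two substituents are e,e in one chair and a,a in the other.
Chair I (phenyl axial, vinyl axial): E = 4.48 kcal/mol; chair II (phenyl equatorial, vinyl equatorial): E = 0.00 kcal/mol.
ΔG = 4.48 kcal/mol between the two chairs.
K = exp(ΔG/RT) with R = 1.987×10⁻³ kcal mol⁻¹ K⁻¹ and T = 350 K gives K ≈ 628.

K ≈ 628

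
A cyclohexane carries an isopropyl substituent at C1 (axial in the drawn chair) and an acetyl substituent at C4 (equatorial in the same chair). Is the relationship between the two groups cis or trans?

C1 and C4 have opposite parity, so their axial bonds point in opposite directions.
With opposite-parity carbons, two substituents on the same face are one axial and one equatorial; opposite faces give both axial or both equatorial.
Here the groups are axial/equatorial → same face → cis.

cis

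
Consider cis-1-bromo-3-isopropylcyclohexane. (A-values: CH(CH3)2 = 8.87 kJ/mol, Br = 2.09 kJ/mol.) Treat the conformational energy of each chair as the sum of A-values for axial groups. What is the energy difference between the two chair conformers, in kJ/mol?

C1 and C3 have the same parity, so for the cis isomer the two substituents are e,e in one chair and a,a in the other.
Chair I (isopropyl axial, bromo axial): E = 10.96 kJ/mol.
Chair II (isopropyl equatorial, bromo equatorial): E = 0.00 kJ/mol.
ΔE = 10.96 − 0.00 = 10.96 kJ/mol; chair II is more stable.

10.96 kJ/mol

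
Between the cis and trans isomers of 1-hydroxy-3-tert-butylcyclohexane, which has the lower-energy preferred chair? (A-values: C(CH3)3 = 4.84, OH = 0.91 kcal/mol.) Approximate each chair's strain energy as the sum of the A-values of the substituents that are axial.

cis

At 1,3 positions (parity same): cis → (e,e or a,a); trans → (a,e or e,a).
Best chair for cis: E = 0.00 kcal/mol; best chair for trans: E = 0.91 kcal/mol.
The cis isomer is lower by 0.91 kcal/mol.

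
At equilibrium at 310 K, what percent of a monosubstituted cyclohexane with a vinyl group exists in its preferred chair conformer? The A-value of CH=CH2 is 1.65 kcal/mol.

93.6%

One chair has the vinyl group axial (E = 1.65 kcal/mol) and the other has it equatorial (E = 0).
ΔG = 1.65 kcal/mol between the two chairs.
K = exp(ΔG/RT) with R = 1.987×10⁻³ kcal mol⁻¹ K⁻¹ and T = 310 K gives K ≈ 14.6.
Fraction in the lower-energy chair = K/(K+1) = 93.6%.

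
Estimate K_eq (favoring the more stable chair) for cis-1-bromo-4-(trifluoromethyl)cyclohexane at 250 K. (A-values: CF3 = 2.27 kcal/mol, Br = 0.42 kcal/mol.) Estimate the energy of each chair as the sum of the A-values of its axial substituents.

K ≈ 41.4

C1 and C4 have opposite parity, so for the cis isomer the two substituents are one axial and one equatorial in each chair.
Chair I (trifluoromethyl axial, bromo equatorial): E = 2.27 kcal/mol; chair II (trifluoromethyl equatorial, bromo axial): E = 0.42 kcal/mol.
ΔG = 1.85 kcal/mol between the two chairs.
K = exp(ΔG/RT) with R = 1.987×10⁻³ kcal mol⁻¹ K⁻¹ and T = 250 K gives K ≈ 41.4.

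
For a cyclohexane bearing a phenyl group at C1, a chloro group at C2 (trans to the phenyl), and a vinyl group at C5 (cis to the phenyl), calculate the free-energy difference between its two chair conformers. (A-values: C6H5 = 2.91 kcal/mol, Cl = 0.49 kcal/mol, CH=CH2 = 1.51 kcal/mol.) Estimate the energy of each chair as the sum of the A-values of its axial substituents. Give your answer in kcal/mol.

4.91 kcal/mol

Chair I (phenyl axial, chloro axial, vinyl axial): E = 4.91 kcal/mol.
Chair II (phenyl equatorial, chloro equatorial, vinyl equatorial): E = 0.00 kcal/mol.
ΔE = 4.91 − 0.00 = 4.91 kcal/mol; chair II is more stable.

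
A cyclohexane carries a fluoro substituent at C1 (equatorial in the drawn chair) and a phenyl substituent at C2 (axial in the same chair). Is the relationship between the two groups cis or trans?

cis

C1 and C2 have opposite parity, so their axial bonds point in opposite directions.
With opposite-parity carbons, two substituents on the same face are one axial and one equatorial; opposite faces give both axial or both equatorial.
Here the groups are equatorial/axial → same face → cis.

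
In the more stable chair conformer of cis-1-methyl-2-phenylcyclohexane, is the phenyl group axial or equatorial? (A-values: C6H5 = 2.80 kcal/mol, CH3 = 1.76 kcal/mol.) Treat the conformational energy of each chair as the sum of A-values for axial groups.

equatorial

C1 and C2 have opposite parity, so for the cis isomer the two substituents are one axial and one equatorial in each chair.
Chair I (phenyl axial, methyl equatorial): E = 2.80 kcal/mol.
Chair II (phenyl equatorial, methyl axial): E = 1.76 kcal/mol.
Chair II is the more stable (lower-energy) conformer, and in that chair the phenyl group is equatorial.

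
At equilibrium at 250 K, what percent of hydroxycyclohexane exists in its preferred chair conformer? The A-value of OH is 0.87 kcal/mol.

85.2%

One chair has the hydroxyl group axial (E = 0.87 kcal/mol) and the other has it equatorial (E = 0).
ΔG = 0.87 kcal/mol between the two chairs.
K = exp(ΔG/RT) with R = 1.987×10⁻³ kcal mol⁻¹ K⁻¹ and T = 250 K gives K ≈ 5.76.
Fraction in the lower-energy chair = K/(K+1) = 85.2%.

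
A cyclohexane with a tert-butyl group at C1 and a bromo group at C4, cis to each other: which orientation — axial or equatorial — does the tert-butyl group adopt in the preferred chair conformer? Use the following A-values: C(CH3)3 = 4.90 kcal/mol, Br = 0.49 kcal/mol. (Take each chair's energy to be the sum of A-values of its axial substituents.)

equatorial

C1 and C4 have opposite parity, so for the cis isomer the two substituents are one axial and one equatorial in each chair.
Chair I (tert-butyl axial, bromo equatorial): E = 4.90 kcal/mol.
Chair II (tert-butyl equatorial, bromo axial): E = 0.49 kcal/mol.
Chair II is the more stable (lower-energy) conformer, and in that chair the tert-butyl group is equatorial.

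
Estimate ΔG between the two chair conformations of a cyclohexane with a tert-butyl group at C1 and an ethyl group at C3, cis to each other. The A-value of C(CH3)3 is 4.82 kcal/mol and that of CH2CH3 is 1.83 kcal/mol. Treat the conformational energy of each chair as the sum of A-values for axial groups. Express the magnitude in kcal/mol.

C1 and C3 have the same parity, so for the cis isomer the two substituents are e,e in one chair and a,a in the other.
Chair I (tert-butyl axial, ethyl axial): E = 6.65 kcal/mol.
Chair II (tert-butyl equatorial, ethyl equatorial): E = 0.00 kcal/mol.
ΔE = 6.65 − 0.00 = 6.65 kcal/mol; chair II is more stable.

6.65 kcal/mol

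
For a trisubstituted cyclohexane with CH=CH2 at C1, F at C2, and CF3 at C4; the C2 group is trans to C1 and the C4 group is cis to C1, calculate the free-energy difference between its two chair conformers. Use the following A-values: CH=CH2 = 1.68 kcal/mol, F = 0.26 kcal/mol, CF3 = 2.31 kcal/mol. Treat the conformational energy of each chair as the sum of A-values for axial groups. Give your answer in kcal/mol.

Chair I (vinyl axial, fluoro axial, trifluoromethyl equatorial): E = 1.94 kcal/mol.
Chair II (vinyl equatorial, fluoro equatorial, trifluoromethyl axial): E = 2.31 kcal/mol.
ΔE = 2.31 − 1.94 = 0.37 kcal/mol; chair I is more stable.

0.37 kcal/mol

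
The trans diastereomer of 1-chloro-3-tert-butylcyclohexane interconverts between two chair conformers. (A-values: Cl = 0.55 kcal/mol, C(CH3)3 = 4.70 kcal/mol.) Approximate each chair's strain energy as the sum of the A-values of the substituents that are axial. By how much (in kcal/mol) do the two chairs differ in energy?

4.15 kcal/mol

C1 and C3 have the same parity, so for the trans isomer the two substituents are one axial and one equatorial in each chair.
Chair I (chloro axial, tert-butyl equatorial): E = 0.55 kcal/mol.
Chair II (chloro equatorial, tert-butyl axial): E = 4.70 kcal/mol.
ΔE = 4.70 − 0.55 = 4.15 kcal/mol; chair I is more stable.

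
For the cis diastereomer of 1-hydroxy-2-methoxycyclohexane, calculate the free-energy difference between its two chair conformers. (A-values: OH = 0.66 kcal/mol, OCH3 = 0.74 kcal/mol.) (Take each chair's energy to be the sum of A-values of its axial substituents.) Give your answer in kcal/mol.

0.08 kcal/mol

C1 and C2 have opposite parity, so for the cis isomer the two substituents are one axial and one equatorial in each chair.
Chair I (hydroxyl axial, methoxy equatorial): E = 0.66 kcal/mol.
Chair II (hydroxyl equatorial, methoxy axial): E = 0.74 kcal/mol.
ΔE = 0.74 − 0.66 = 0.08 kcal/mol; chair I is more stable.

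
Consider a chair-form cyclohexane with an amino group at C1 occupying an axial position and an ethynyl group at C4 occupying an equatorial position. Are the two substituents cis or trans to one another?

C1 and C4 have opposite parity, so their axial bonds point in opposite directions.
With opposite-parity carbons, two substituents on the same face are one axial and one equatorial; opposite faces give both axial or both equatorial.
Here the groups are axial/equatorial → same face → cis.

cis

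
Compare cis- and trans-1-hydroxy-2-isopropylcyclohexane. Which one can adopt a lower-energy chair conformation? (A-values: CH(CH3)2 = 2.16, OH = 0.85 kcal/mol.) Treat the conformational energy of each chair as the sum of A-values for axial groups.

At 1,2 positions (parity opposite): cis → (a,e or e,a); trans → (e,e or a,a).
Best chair for cis: E = 0.85 kcal/mol; best chair for trans: E = 0.00 kcal/mol.
The trans isomer is lower by 0.85 kcal/mol.

trans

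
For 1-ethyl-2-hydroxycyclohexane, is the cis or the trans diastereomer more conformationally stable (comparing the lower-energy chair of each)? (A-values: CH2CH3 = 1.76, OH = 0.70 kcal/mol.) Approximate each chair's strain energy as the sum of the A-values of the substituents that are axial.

At 1,2 positions (parity opposite): cis → (a,e or e,a); trans → (e,e or a,a).
Best chair for cis: E = 0.70 kcal/mol; best chair for trans: E = 0.00 kcal/mol.
The trans isomer is lower by 0.70 kcal/mol.

trans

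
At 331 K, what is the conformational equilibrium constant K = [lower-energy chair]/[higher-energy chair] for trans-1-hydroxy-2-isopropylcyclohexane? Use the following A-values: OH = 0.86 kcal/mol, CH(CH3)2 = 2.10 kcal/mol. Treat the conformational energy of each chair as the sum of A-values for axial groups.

K ≈ 90.1

C1 and C2 have opposite parity, so for the trans isomer the two substituents are e,e in one chair and a,a in the other.
Chair I (hydroxyl axial, isopropyl axial): E = 2.96 kcal/mol; chair II (hydroxyl equatorial, isopropyl equatorial): E = 0.00 kcal/mol.
ΔG = 2.96 kcal/mol between the two chairs.
K = exp(ΔG/RT) with R = 1.987×10⁻³ kcal mol⁻¹ K⁻¹ and T = 331 K gives K ≈ 90.1.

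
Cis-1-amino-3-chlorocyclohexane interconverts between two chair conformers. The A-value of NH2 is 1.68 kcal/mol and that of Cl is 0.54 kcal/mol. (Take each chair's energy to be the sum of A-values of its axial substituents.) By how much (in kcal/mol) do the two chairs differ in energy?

2.22 kcal/mol

C1 and C3 have the same parity, so for the cis isomer the two substituents are e,e in one chair and a,a in the other.
Chair I (amino axial, chloro axial): E = 2.22 kcal/mol.
Chair II (amino equatorial, chloro equatorial): E = 0.00 kcal/mol.
ΔE = 2.22 − 0.00 = 2.22 kcal/mol; chair II is more stable.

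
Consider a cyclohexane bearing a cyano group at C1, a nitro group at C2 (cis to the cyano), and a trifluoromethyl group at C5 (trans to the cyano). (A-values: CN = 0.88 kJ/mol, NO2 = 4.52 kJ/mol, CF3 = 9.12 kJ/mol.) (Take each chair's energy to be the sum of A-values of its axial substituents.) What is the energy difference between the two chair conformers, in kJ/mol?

12.76 kJ/mol

Chair I (cyano axial, nitro equatorial, trifluoromethyl equatorial): E = 0.88 kJ/mol.
Chair II (cyano equatorial, nitro axial, trifluoromethyl axial): E = 13.64 kJ/mol.
ΔE = 13.64 − 0.88 = 12.76 kJ/mol; chair I is more stable.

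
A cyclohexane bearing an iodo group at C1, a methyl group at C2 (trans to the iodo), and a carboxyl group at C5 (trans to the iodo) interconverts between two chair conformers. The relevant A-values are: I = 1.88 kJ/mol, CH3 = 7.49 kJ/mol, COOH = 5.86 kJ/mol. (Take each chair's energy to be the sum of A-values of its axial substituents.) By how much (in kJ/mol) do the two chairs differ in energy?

Chair I (iodo axial, methyl axial, carboxyl equatorial): E = 9.37 kJ/mol.
Chair II (iodo equatorial, methyl equatorial, carboxyl axial): E = 5.86 kJ/mol.
ΔE = 9.37 − 5.86 = 3.51 kJ/mol; chair II is more stable.

3.51 kJ/mol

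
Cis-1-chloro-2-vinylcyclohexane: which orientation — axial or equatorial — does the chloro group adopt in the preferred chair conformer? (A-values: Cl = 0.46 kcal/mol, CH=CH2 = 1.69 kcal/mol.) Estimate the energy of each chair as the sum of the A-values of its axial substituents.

axial

C1 and C2 have opposite parity, so for the cis isomer the two substituents are one axial and one equatorial in each chair.
Chair I (chloro axial, vinyl equatorial): E = 0.46 kcal/mol.
Chair II (chloro equatorial, vinyl axial): E = 1.69 kcal/mol.
Chair I is the more stable (lower-energy) conformer, and in that chair the chloro group is axial.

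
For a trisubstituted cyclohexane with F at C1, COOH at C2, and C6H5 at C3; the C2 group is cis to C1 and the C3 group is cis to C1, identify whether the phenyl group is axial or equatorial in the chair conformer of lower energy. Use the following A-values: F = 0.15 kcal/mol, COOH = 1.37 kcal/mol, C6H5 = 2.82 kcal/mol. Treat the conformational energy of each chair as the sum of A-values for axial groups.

equatorial

Chair I (fluoro axial, carboxyl equatorial, phenyl axial): E = 2.97 kcal/mol.
Chair II (fluoro equatorial, carboxyl axial, phenyl equatorial): E = 1.37 kcal/mol.
Chair II is the more stable (lower-energy) conformer, and in that chair the phenyl group is equatorial.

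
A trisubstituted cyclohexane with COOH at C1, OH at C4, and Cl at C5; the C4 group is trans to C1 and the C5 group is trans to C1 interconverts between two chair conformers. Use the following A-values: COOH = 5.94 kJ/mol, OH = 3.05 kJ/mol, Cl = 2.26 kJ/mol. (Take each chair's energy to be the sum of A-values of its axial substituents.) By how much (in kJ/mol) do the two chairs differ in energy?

6.73 kJ/mol

Chair I (carboxyl axial, hydroxyl axial, chloro equatorial): E = 8.99 kJ/mol.
Chair II (carboxyl equatorial, hydroxyl equatorial, chloro axial): E = 2.26 kJ/mol.
ΔE = 8.99 − 2.26 = 6.73 kJ/mol; chair II is more stable.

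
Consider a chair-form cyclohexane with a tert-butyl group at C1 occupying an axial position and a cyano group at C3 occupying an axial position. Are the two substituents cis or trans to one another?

C1 and C3 have the same parity, so their axial bonds point in the same direction.
With same-parity carbons, two substituents on the same face are both axial or both equatorial; opposite faces give one of each.
Here the groups are axial/axial → same face → cis.

cis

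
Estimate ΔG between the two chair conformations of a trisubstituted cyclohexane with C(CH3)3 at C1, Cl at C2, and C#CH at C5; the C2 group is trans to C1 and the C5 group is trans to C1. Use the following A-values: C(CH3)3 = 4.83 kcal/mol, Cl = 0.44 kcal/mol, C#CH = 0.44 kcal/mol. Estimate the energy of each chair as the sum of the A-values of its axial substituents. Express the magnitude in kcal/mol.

Chair I (tert-butyl axial, chloro axial, ethynyl equatorial): E = 5.27 kcal/mol.
Chair II (tert-butyl equatorial, chloro equatorial, ethynyl axial): E = 0.44 kcal/mol.
ΔE = 5.27 − 0.44 = 4.83 kcal/mol; chair II is more stable.

4.83 kcal/mol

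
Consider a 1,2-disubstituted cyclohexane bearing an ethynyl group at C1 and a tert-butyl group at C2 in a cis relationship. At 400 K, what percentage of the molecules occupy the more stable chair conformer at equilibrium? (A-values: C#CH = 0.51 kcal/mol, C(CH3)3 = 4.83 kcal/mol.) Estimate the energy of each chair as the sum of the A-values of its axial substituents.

99.6%

C1 and C2 have opposite parity, so for the cis isomer the two substituents are one axial and one equatorial in each chair.
Chair I (ethynyl axial, tert-butyl equatorial): E = 0.51 kcal/mol; chair II (ethynyl equatorial, tert-butyl axial): E = 4.83 kcal/mol.
ΔG = 4.32 kcal/mol between the two chairs.
K = exp(ΔG/RT) with R = 1.987×10⁻³ kcal mol⁻¹ K⁻¹ and T = 400 K gives K ≈ 229.
Fraction in the lower-energy chair = K/(K+1) = 99.6%.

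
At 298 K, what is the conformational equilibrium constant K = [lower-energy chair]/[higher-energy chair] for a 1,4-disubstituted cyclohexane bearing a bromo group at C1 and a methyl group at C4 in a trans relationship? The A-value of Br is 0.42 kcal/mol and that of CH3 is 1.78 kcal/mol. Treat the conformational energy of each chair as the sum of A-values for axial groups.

K ≈ 41.1

C1 and C4 have opposite parity, so for the trans isomer the two substituents are e,e in one chair and a,a in the other.
Chair I (bromo axial, methyl axial): E = 2.20 kcal/mol; chair II (bromo equatorial, methyl equatorial): E = 0.00 kcal/mol.
ΔG = 2.20 kcal/mol between the two chairs.
K = exp(ΔG/RT) with R = 1.987×10⁻³ kcal mol⁻¹ K⁻¹ and T = 298 K gives K ≈ 41.1.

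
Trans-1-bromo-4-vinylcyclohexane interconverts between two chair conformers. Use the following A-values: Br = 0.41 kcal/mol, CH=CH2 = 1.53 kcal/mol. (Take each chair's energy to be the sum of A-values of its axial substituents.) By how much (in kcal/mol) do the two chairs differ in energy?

1.94 kcal/mol

C1 and C4 have opposite parity, so for the trans isomer the two substituents are e,e in one chair and a,a in the other.
Chair I (bromo axial, vinyl axial): E = 1.94 kcal/mol.
Chair II (bromo equatorial, vinyl equatorial): E = 0.00 kcal/mol.
ΔE = 1.94 − 0.00 = 1.94 kcal/mol; chair II is more stable.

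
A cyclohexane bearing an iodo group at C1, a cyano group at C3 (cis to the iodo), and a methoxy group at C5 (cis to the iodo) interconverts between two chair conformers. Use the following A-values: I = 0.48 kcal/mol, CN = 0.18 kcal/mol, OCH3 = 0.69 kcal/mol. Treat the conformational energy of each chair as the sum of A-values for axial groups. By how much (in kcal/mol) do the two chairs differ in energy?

Chair I (iodo axial, cyano axial, methoxy axial): E = 1.35 kcal/mol.
Chair II (iodo equatorial, cyano equatorial, methoxy equatorial): E = 0.00 kcal/mol.
ΔE = 1.35 − 0.00 = 1.35 kcal/mol; chair II is more stable.

1.35 kcal/mol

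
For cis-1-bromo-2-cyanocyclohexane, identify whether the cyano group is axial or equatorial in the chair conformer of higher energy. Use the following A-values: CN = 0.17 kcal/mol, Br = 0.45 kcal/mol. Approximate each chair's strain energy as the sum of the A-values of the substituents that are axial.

equatorial

C1 and C2 have opposite parity, so for the cis isomer the two substituents are one axial and one equatorial in each chair.
Chair I (cyano axial, bromo equatorial): E = 0.17 kcal/mol.
Chair II (cyano equatorial, bromo axial): E = 0.45 kcal/mol.
Chair II is the less stable (higher-energy) conformer, and in that chair the cyano group is equatorial.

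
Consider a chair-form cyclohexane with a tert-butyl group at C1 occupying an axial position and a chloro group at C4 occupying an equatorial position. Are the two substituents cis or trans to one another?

C1 and C4 have opposite parity, so their axial bonds point in opposite directions.
With opposite-parity carbons, two substituents on the same face are one axial and one equatorial; opposite faces give both axial or both equatorial.
Here the groups are axial/equatorial → same face → cis.

cis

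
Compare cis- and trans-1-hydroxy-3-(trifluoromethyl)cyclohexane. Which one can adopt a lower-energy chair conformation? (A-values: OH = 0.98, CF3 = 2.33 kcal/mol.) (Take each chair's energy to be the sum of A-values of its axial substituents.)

At 1,3 positions (parity same): cis → (e,e or a,a); trans → (a,e or e,a).
Best chair for cis: E = 0.00 kcal/mol; best chair for trans: E = 0.98 kcal/mol.
The cis isomer is lower by 0.98 kcal/mol.

cis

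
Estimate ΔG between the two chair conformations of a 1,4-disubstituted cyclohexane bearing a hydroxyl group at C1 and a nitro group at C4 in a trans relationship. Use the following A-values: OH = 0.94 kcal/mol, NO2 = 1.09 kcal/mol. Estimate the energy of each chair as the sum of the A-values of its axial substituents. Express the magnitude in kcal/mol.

2.03 kcal/mol

C1 and C4 have opposite parity, so for the trans isomer the two substituents are e,e in one chair and a,a in the other.
Chair I (hydroxyl axial, nitro axial): E = 2.03 kcal/mol.
Chair II (hydroxyl equatorial, nitro equatorial): E = 0.00 kcal/mol.
ΔE = 2.03 − 0.00 = 2.03 kcal/mol; chair II is more stable.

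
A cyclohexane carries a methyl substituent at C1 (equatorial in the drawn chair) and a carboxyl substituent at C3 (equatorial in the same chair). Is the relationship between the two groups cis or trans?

cis

C1 and C3 have the same parity, so their axial bonds point in the same direction.
With same-parity carbons, two substituents on the same face are both axial or both equatorial; opposite faces give one of each.
Here the groups are equatorial/equatorial → same face → cis.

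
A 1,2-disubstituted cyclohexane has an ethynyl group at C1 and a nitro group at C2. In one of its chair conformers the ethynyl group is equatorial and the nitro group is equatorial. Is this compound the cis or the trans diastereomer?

trans

C1 and C2 have opposite parity, so their axial bonds point in opposite directions.
With opposite-parity carbons, two substituents on the same face are one axial and one equatorial; opposite faces give both axial or both equatorial.
Here the groups are equatorial/equatorial → opposite face → trans.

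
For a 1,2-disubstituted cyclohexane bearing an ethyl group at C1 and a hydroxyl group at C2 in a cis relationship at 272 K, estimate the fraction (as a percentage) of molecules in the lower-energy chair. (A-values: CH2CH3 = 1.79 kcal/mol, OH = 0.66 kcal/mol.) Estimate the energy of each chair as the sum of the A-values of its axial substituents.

C1 and C2 have opposite parity, so for the cis isomer the two substituents are one axial and one equatorial in each chair.
Chair I (ethyl axial, hydroxyl equatorial): E = 1.79 kcal/mol; chair II (ethyl equatorial, hydroxyl axial): E = 0.66 kcal/mol.
ΔG = 1.13 kcal/mol between the two chairs.
K = exp(ΔG/RT) with R = 1.987×10⁻³ kcal mol⁻¹ K⁻¹ and T = 272 K gives K ≈ 8.09.
Fraction in the lower-energy chair = K/(K+1) = 89.0%.

89.0%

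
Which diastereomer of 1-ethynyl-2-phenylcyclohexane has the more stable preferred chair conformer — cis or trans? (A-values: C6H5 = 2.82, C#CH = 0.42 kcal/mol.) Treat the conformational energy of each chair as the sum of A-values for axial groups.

At 1,2 positions (parity opposite): cis → (a,e or e,a); trans → (e,e or a,a).
Best chair for cis: E = 0.42 kcal/mol; best chair for trans: E = 0.00 kcal/mol.
The trans isomer is lower by 0.42 kcal/mol.

trans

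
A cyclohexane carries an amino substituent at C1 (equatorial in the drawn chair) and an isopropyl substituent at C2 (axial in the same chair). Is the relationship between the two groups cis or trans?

C1 and C2 have opposite parity, so their axial bonds point in opposite directions.
With opposite-parity carbons, two substituents on the same face are one axial and one equatorial; opposite faces give both axial or both equatorial.
Here the groups are equatorial/axial → same face → cis.

cis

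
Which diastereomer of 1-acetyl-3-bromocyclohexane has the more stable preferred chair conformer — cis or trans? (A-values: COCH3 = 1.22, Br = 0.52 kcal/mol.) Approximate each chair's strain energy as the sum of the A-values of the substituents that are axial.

cis

At 1,3 positions (parity same): cis → (e,e or a,a); trans → (a,e or e,a).
Best chair for cis: E = 0.00 kcal/mol; best chair for trans: E = 0.52 kcal/mol.
The cis isomer is lower by 0.52 kcal/mol.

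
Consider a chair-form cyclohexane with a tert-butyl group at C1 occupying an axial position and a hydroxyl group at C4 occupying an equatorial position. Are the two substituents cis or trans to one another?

cis

C1 and C4 have opposite parity, so their axial bonds point in opposite directions.
With opposite-parity carbons, two substituents on the same face are one axial and one equatorial; opposite faces give both axial or both equatorial.
Here the groups are axial/equatorial → same face → cis.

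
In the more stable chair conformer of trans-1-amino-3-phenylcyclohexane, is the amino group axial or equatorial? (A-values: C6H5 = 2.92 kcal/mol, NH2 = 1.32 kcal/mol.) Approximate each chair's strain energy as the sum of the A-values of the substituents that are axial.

C1 and C3 have the same parity, so for the trans isomer the two substituents are one axial and one equatorial in each chair.
Chair I (phenyl axial, amino equatorial): E = 2.92 kcal/mol.
Chair II (phenyl equatorial, amino axial): E = 1.32 kcal/mol.
Chair II is the more stable (lower-energy) conformer, and in that chair the amino group is axial.

axial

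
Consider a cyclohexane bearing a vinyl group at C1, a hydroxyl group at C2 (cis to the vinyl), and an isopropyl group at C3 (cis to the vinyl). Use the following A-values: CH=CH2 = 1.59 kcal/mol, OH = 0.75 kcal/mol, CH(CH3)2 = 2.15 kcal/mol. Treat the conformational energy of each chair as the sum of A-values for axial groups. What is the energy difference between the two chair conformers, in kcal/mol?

2.99 kcal/mol

Chair I (vinyl axial, hydroxyl equatorial, isopropyl axial): E = 3.74 kcal/mol.
Chair II (vinyl equatorial, hydroxyl axial, isopropyl equatorial): E = 0.75 kcal/mol.
ΔE = 3.74 − 0.75 = 2.99 kcal/mol; chair II is more stable.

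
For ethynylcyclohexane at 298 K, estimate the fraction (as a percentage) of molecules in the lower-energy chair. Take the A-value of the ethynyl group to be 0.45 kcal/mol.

One chair has the ethynyl group axial (E = 0.45 kcal/mol) and the other has it equatorial (E = 0).
ΔG = 0.45 kcal/mol between the two chairs.
K = exp(ΔG/RT) with R = 1.987×10⁻³ kcal mol⁻¹ K⁻¹ and T = 298 K gives K ≈ 2.14.
Fraction in the lower-energy chair = K/(K+1) = 68.1%.

68.1%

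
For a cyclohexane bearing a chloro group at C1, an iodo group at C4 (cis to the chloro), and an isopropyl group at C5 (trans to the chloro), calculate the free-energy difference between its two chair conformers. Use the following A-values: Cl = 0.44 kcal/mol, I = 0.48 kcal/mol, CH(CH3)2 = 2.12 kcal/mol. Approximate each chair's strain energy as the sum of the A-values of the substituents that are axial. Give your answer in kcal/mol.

2.16 kcal/mol

Chair I (chloro axial, iodo equatorial, isopropyl equatorial): E = 0.44 kcal/mol.
Chair II (chloro equatorial, iodo axial, isopropyl axial): E = 2.60 kcal/mol.
ΔE = 2.60 − 0.44 = 2.16 kcal/mol; chair I is more stable.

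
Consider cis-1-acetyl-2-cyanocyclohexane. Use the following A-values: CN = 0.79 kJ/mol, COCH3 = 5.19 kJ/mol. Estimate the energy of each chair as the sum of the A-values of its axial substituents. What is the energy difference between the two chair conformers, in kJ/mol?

4.40 kJ/mol

C1 and C2 have opposite parity, so for the cis isomer the two substituents are one axial and one equatorial in each chair.
Chair I (cyano axial, acetyl equatorial): E = 0.79 kJ/mol.
Chair II (cyano equatorial, acetyl axial): E = 5.19 kJ/mol.
ΔE = 5.19 − 0.79 = 4.40 kJ/mol; chair I is more stable.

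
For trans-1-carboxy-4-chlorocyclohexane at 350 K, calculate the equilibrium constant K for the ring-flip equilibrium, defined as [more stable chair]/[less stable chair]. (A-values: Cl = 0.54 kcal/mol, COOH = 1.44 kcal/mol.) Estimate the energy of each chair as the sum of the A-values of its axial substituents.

K ≈ 17.2

C1 and C4 have opposite parity, so for the trans isomer the two substituents are e,e in one chair and a,a in the other.
Chair I (chloro axial, carboxyl axial): E = 1.98 kcal/mol; chair II (chloro equatorial, carboxyl equatorial): E = 0.00 kcal/mol.
ΔG = 1.98 kcal/mol between the two chairs.
K = exp(ΔG/RT) with R = 1.987×10⁻³ kcal mol⁻¹ K⁻¹ and T = 350 K gives K ≈ 17.2.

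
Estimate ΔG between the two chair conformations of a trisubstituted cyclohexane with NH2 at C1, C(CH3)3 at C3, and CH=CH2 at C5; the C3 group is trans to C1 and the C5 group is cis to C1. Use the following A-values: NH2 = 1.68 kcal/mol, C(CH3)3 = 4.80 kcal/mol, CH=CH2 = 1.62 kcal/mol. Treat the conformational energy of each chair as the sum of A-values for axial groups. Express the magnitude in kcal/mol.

Chair I (amino axial, tert-butyl equatorial, vinyl axial): E = 3.30 kcal/mol.
Chair II (amino equatorial, tert-butyl axial, vinyl equatorial): E = 4.80 kcal/mol.
ΔE = 4.80 − 3.30 = 1.50 kcal/mol; chair I is more stable.

1.50 kcal/mol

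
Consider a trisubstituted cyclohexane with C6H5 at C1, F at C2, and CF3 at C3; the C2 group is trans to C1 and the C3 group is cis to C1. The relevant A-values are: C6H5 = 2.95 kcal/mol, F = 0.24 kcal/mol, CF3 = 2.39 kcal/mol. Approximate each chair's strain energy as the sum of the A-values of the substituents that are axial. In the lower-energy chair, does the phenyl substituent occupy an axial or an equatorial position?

equatorial

Chair I (phenyl axial, fluoro axial, trifluoromethyl axial): E = 5.58 kcal/mol.
Chair II (phenyl equatorial, fluoro equatorial, trifluoromethyl equatorial): E = 0.00 kcal/mol.
Chair II is the more stable (lower-energy) conformer, and in that chair the phenyl group is equatorial.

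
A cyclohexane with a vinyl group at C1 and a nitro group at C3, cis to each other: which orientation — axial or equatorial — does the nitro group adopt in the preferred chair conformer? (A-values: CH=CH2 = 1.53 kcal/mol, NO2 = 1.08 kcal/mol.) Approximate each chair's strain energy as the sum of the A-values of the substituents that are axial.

equatorial

C1 and C3 have the same parity, so for the cis isomer the two substituents are e,e in one chair and a,a in the other.
Chair I (vinyl axial, nitro axial): E = 2.61 kcal/mol.
Chair II (vinyl equatorial, nitro equatorial): E = 0.00 kcal/mol.
Chair II is the more stable (lower-energy) conformer, and in that chair the nitro group is equatorial.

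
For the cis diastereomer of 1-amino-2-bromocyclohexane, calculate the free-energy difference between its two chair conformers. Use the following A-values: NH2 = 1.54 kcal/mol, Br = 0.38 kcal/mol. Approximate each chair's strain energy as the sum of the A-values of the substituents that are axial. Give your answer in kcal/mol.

1.16 kcal/mol

C1 and C2 have opposite parity, so for the cis isomer the two substituents are one axial and one equatorial in each chair.
Chair I (amino axial, bromo equatorial): E = 1.54 kcal/mol.
Chair II (amino equatorial, bromo axial): E = 0.38 kcal/mol.
ΔE = 1.54 − 0.38 = 1.16 kcal/mol; chair II is more stable.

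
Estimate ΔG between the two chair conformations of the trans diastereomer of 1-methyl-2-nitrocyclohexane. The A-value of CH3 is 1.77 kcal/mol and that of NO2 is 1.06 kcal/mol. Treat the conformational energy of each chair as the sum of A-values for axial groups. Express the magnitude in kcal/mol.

C1 and C2 have opposite parity, so for the trans isomer the two substituents are e,e in one chair and a,a in the other.
Chair I (methyl axial, nitro axial): E = 2.83 kcal/mol.
Chair II (methyl equatorial, nitro equatorial): E = 0.00 kcal/mol.
ΔE = 2.83 − 0.00 = 2.83 kcal/mol; chair II is more stable.

2.83 kcal/mol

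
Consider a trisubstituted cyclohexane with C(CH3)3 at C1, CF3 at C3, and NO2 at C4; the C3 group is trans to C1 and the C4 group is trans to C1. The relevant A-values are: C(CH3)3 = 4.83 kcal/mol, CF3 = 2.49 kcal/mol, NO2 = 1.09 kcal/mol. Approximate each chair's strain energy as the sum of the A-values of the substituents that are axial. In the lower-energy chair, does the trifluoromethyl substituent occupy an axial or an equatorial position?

Chair I (tert-butyl axial, trifluoromethyl equatorial, nitro axial): E = 5.92 kcal/mol.
Chair II (tert-butyl equatorial, trifluoromethyl axial, nitro equatorial): E = 2.49 kcal/mol.
Chair II is the more stable (lower-energy) conformer, and in that chair the trifluoromethyl group is axial.

axial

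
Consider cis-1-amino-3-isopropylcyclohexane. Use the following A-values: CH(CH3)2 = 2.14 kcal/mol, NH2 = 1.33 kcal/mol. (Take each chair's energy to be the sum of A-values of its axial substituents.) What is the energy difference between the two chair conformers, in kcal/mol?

3.47 kcal/mol

C1 and C3 have the same parity, so for the cis isomer the two substituents are e,e in one chair and a,a in the other.
Chair I (isopropyl axial, amino axial): E = 3.47 kcal/mol.
Chair II (isopropyl equatorial, amino equatorial): E = 0.00 kcal/mol.
ΔE = 3.47 − 0.00 = 3.47 kcal/mol; chair II is more stable.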